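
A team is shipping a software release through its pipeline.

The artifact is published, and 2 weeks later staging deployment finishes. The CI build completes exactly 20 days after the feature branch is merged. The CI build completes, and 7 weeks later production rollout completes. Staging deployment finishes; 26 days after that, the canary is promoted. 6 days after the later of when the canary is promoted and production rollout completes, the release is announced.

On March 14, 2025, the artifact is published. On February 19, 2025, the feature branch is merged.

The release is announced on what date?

May 5, 2025

The artifact is published: Mar 14, 2025.
Staging deployment finishes: Mar 14, 2025 + 2 weeks = Mar 28, 2025.
The canary is promoted: Mar 28, 2025 + 26 days = Apr 23, 2025.
The feature branch is merged: Feb 19, 2025.
The CI build completes: Feb 19, 2025 + 20 days = Mar 11, 2025.
Production rollout completes: Mar 11, 2025 + 7 weeks = Apr 29, 2025.
Both prerequisites met — the canary is promoted (Apr 23, 2025), production rollout completes (Apr 29, 2025); the later is Apr 29, 2025.
The release is announced: Apr 29, 2025 + 6 days = May 5, 2025.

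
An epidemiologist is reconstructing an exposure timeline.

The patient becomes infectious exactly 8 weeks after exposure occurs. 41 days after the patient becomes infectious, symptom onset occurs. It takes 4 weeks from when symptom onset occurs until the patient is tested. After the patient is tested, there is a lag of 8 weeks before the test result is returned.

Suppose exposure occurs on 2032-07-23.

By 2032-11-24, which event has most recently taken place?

Symptom onset occurs

Exposure occurs: Jul 23, 2032.
The patient becomes infectious: Jul 23, 2032 + 8 weeks = Sep 17, 2032.
Symptom onset occurs: Sep 17, 2032 + 41 days = Oct 28, 2032.
The patient is tested: Oct 28, 2032 + 4 weeks = Nov 25, 2032.
The test result is returned: Nov 25, 2032 + 8 weeks = Jan 20, 2033.
Nov 24, 2032 falls between when symptom onset occurs (Oct 28, 2032) and when the patient is tested (Nov 25, 2032).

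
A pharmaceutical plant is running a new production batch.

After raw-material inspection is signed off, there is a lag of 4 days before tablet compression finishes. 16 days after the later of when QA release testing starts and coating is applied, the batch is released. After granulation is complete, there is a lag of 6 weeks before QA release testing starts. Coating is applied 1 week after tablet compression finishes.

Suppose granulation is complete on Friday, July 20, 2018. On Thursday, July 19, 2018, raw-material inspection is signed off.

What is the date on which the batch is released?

Granulation is complete: Jul 20, 2018.
QA release testing starts: Jul 20, 2018 + 6 weeks = Aug 31, 2018.
Raw-material inspection is signed off: Jul 19, 2018.
Tablet compression finishes: Jul 19, 2018 + 4 days = Jul 23, 2018.
Coating is applied: Jul 23, 2018 + 1 week = Jul 30, 2018.
Both prerequisites met — QA release testing starts (Aug 31, 2018), coating is applied (Jul 30, 2018); the later is Aug 31, 2018.
The batch is released: Aug 31, 2018 + 16 days = Sep 16, 2018.

Sunday, September 16, 2018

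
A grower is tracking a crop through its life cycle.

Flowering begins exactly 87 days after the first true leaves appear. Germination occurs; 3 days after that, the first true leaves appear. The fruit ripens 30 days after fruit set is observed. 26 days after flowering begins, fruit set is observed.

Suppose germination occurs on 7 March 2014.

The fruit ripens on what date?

31 July 2014

Germination occurs: Mar 7, 2014.
The first true leaves appear: Mar 7, 2014 + 3 days = Mar 10, 2014.
Flowering begins: Mar 10, 2014 + 87 days = Jun 5, 2014.
Fruit set is observed: Jun 5, 2014 + 26 days = Jul 1, 2014.
The fruit ripens: Jul 1, 2014 + 30 days = Jul 31, 2014.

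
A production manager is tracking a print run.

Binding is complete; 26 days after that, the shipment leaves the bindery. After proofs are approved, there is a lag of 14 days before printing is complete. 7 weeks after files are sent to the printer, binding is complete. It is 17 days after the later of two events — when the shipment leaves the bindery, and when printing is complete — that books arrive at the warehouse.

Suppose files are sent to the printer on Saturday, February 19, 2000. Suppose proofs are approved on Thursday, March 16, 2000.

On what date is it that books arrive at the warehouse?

Files are sent to the printer: Feb 19, 2000.
Binding is complete: Feb 19, 2000 + 7 weeks = Apr 8, 2000.
The shipment leaves the bindery: Apr 8, 2000 + 26 days = May 4, 2000.
Proofs are approved: Mar 16, 2000.
Printing is complete: Mar 16, 2000 + 14 days = Mar 30, 2000.
Both prerequisites met — the shipment leaves the bindery (May 4, 2000), printing is complete (Mar 30, 2000); the later is May 4, 2000.
Books arrive at the warehouse: May 4, 2000 + 17 days = May 21, 2000.

Sunday, May 21, 2000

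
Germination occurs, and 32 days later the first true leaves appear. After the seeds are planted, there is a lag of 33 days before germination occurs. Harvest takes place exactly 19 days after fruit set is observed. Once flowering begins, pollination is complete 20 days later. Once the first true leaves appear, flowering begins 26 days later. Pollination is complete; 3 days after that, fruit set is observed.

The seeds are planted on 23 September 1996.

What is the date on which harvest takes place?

3 February 1997

The seeds are planted: Sep 23, 1996.
Germination occurs: Sep 23, 1996 + 33 days = Oct 26, 1996.
The first true leaves appear: Oct 26, 1996 + 32 days = Nov 27, 1996.
Flowering begins: Nov 27, 1996 + 26 days = Dec 23, 1996.
Pollination is complete: Dec 23, 1996 + 20 days = Jan 12, 1997.
Fruit set is observed: Jan 12, 1997 + 3 days = Jan 15, 1997.
Harvest takes place: Jan 15, 1997 + 19 days = Feb 3, 1997.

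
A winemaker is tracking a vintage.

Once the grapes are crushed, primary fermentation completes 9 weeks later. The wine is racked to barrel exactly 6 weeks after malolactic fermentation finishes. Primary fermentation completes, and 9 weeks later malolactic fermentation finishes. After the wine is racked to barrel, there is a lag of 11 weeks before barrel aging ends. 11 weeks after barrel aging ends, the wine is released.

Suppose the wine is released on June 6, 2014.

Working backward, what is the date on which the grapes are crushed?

July 19, 2013

The wine is released: Jun 6, 2014.
Barrel aging ends: Jun 6, 2014 − 11 weeks = Mar 21, 2014.
The wine is racked to barrel: Mar 21, 2014 − 11 weeks = Jan 3, 2014.
Malolactic fermentation finishes: Jan 3, 2014 − 6 weeks = Nov 22, 2013.
Primary fermentation completes: Nov 22, 2013 − 9 weeks = Sep 20, 2013.
The grapes are crushed: Sep 20, 2013 − 9 weeks = Jul 19, 2013.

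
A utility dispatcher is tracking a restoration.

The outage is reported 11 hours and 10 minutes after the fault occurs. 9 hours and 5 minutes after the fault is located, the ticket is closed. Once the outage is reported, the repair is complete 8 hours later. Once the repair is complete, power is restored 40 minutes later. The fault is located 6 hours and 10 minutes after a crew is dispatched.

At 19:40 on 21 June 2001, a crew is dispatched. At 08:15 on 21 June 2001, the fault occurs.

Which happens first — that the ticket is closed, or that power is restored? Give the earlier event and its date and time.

Power is restored — 04:05 on 22 June 2001

A crew is dispatched: 19:40 Jun 21, 2001.
The fault is located: 19:40 Jun 21, 2001 + 6h10m = 01:50 Jun 22, 2001.
The ticket is closed: 01:50 Jun 22, 2001 + 9h05m = 10:55 Jun 22, 2001.
The fault occurs: 08:15 Jun 21, 2001.
The outage is reported: 08:15 Jun 21, 2001 + 11h10m = 19:25 Jun 21, 2001.
The repair is complete: 19:25 Jun 21, 2001 + 8h = 03:25 Jun 22, 2001.
Power is restored: 03:25 Jun 22, 2001 + 40m = 04:05 Jun 22, 2001.
Comparing: the ticket is closed at 10:55 Jun 22, 2001 vs power is restored at 04:05 Jun 22, 2001. Earlier: power is restored.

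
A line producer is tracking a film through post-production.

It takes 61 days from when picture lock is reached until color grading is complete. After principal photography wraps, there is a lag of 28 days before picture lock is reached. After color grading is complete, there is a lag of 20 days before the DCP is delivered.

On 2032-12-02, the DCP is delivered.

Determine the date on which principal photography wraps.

The DCP is delivered: Dec 2, 2032.
Color grading is complete: Dec 2, 2032 − 20 days = Nov 12, 2032.
Picture lock is reached: Nov 12, 2032 − 61 days = Sep 12, 2032.
Principal photography wraps: Sep 12, 2032 − 28 days = Aug 15, 2032.

2032-08-15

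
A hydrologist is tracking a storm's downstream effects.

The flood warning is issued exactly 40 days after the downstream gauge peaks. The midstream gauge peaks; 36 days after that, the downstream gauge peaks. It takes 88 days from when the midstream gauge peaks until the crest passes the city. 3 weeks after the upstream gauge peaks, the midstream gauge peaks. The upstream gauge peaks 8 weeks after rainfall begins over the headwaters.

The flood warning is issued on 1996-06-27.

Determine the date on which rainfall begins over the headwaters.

The flood warning is issued: Jun 27, 1996.
The downstream gauge peaks: Jun 27, 1996 − 40 days = May 18, 1996.
The midstream gauge peaks: May 18, 1996 − 36 days = Apr 12, 1996.
The upstream gauge peaks: Apr 12, 1996 − 3 weeks = Mar 22, 1996.
Rainfall begins over the headwaters: Mar 22, 1996 − 8 weeks = Jan 26, 1996.

1996-01-26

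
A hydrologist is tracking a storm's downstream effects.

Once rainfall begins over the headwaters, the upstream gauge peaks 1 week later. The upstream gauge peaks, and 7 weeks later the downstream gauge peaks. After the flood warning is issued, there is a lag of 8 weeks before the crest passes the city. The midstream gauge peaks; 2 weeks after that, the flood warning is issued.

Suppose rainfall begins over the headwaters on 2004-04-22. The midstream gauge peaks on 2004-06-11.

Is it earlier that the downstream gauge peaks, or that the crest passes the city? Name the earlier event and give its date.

The downstream gauge peaks — 2004-06-17

Rainfall begins over the headwaters: Apr 22, 2004.
The upstream gauge peaks: Apr 22, 2004 + 1 week = Apr 29, 2004.
The downstream gauge peaks: Apr 29, 2004 + 7 weeks = Jun 17, 2004.
The midstream gauge peaks: Jun 11, 2004.
The flood warning is issued: Jun 11, 2004 + 2 weeks = Jun 25, 2004.
The crest passes the city: Jun 25, 2004 + 8 weeks = Aug 20, 2004.
Comparing: the downstream gauge peaks on Jun 17, 2004 vs the crest passes the city on Aug 20, 2004. Earlier: the downstream gauge peaks.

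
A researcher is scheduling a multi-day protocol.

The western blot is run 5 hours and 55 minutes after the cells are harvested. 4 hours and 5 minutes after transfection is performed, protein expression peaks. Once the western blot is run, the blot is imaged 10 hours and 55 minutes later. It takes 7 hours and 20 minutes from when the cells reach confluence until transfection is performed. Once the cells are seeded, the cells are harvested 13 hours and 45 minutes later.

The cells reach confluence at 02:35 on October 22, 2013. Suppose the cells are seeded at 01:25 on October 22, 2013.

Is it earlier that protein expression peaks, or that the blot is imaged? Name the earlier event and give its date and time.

The cells reach confluence: 02:35 Oct 22, 2013.
Transfection is performed: 02:35 Oct 22, 2013 + 7h20m = 09:55 Oct 22, 2013.
Protein expression peaks: 09:55 Oct 22, 2013 + 4h05m = 14:00 Oct 22, 2013.
The cells are seeded: 01:25 Oct 22, 2013.
The cells are harvested: 01:25 Oct 22, 2013 + 13h45m = 15:10 Oct 22, 2013.
The western blot is run: 15:10 Oct 22, 2013 + 5h55m = 21:05 Oct 22, 2013.
The blot is imaged: 21:05 Oct 22, 2013 + 10h55m = 08:00 Oct 23, 2013.
Comparing: protein expression peaks at 14:00 Oct 22, 2013 vs the blot is imaged at 08:00 Oct 23, 2013. Earlier: protein expression peaks.

Protein expression peaks — 14:00 on October 22, 2013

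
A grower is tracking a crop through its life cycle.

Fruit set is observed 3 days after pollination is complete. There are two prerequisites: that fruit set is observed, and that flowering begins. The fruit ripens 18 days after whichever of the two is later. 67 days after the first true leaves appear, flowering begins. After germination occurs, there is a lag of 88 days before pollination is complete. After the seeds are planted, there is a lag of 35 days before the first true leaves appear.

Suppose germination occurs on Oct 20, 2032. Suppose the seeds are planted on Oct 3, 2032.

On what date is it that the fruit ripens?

Germination occurs: Oct 20, 2032.
Pollination is complete: Oct 20, 2032 + 88 days = Jan 16, 2033.
Fruit set is observed: Jan 16, 2033 + 3 days = Jan 19, 2033.
The seeds are planted: Oct 3, 2032.
The first true leaves appear: Oct 3, 2032 + 35 days = Nov 7, 2032.
Flowering begins: Nov 7, 2032 + 67 days = Jan 13, 2033.
Both prerequisites met — fruit set is observed (Jan 19, 2033), flowering begins (Jan 13, 2033); the later is Jan 19, 2033.
The fruit ripens: Jan 19, 2033 + 18 days = Feb 6, 2033.

Feb 6, 2033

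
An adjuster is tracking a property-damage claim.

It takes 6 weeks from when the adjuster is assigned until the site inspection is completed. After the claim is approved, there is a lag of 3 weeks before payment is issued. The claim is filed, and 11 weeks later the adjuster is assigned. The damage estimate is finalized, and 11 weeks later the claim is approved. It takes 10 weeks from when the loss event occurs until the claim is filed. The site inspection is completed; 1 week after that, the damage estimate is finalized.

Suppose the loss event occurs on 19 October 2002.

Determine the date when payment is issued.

The loss event occurs: Oct 19, 2002.
The claim is filed: Oct 19, 2002 + 10 weeks = Dec 28, 2002.
The adjuster is assigned: Dec 28, 2002 + 11 weeks = Mar 15, 2003.
The site inspection is completed: Mar 15, 2003 + 6 weeks = Apr 26, 2003.
The damage estimate is finalized: Apr 26, 2003 + 1 week = May 3, 2003.
The claim is approved: May 3, 2003 + 11 weeks = Jul 19, 2003.
Payment is issued: Jul 19, 2003 + 3 weeks = Aug 9, 2003.

9 August 2003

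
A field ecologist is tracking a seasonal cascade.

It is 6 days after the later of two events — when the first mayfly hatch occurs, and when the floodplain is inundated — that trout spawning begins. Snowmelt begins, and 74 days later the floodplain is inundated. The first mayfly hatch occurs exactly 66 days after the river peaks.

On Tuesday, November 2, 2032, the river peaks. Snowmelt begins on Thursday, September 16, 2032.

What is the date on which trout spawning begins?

The river peaks: Nov 2, 2032.
The first mayfly hatch occurs: Nov 2, 2032 + 66 days = Jan 7, 2033.
Snowmelt begins: Sep 16, 2032.
The floodplain is inundated: Sep 16, 2032 + 74 days = Nov 29, 2032.
Both prerequisites met — the first mayfly hatch occurs (Jan 7, 2033), the floodplain is inundated (Nov 29, 2032); the later is Jan 7, 2033.
Trout spawning begins: Jan 7, 2033 + 6 days = Jan 13, 2033.

Thursday, January 13, 2033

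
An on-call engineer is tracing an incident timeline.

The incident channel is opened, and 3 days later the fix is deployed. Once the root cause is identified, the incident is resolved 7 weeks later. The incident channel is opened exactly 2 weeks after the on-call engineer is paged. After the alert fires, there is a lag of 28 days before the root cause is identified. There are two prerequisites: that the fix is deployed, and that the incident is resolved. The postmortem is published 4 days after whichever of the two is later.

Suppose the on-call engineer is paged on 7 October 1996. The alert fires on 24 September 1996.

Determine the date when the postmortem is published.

14 December 1996

The on-call engineer is paged: Oct 7, 1996.
The incident channel is opened: Oct 7, 1996 + 2 weeks = Oct 21, 1996.
The fix is deployed: Oct 21, 1996 + 3 days = Oct 24, 1996.
The alert fires: Sep 24, 1996.
The root cause is identified: Sep 24, 1996 + 28 days = Oct 22, 1996.
The incident is resolved: Oct 22, 1996 + 7 weeks = Dec 10, 1996.
Both prerequisites met — the fix is deployed (Oct 24, 1996), the incident is resolved (Dec 10, 1996); the later is Dec 10, 1996.
The postmortem is published: Dec 10, 1996 + 4 days = Dec 14, 1996.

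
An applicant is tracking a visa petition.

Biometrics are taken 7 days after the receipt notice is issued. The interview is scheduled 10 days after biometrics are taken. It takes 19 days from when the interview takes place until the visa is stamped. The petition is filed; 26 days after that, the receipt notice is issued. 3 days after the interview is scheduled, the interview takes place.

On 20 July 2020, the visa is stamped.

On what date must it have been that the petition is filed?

The visa is stamped: Jul 20, 2020.
The interview takes place: Jul 20, 2020 − 19 days = Jul 1, 2020.
The interview is scheduled: Jul 1, 2020 − 3 days = Jun 28, 2020.
Biometrics are taken: Jun 28, 2020 − 10 days = Jun 18, 2020.
The receipt notice is issued: Jun 18, 2020 − 7 days = Jun 11, 2020.
The petition is filed: Jun 11, 2020 − 26 days = May 16, 2020.

16 May 2020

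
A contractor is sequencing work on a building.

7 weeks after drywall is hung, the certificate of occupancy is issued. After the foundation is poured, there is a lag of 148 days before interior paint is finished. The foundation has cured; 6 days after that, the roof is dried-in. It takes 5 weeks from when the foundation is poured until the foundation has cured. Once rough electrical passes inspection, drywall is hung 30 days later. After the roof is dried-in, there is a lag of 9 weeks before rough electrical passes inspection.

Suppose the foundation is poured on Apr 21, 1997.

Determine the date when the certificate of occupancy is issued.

Oct 21, 1997

The foundation is poured: Apr 21, 1997.
The foundation has cured: Apr 21, 1997 + 5 weeks = May 26, 1997.
The roof is dried-in: May 26, 1997 + 6 days = Jun 1, 1997.
Rough electrical passes inspection: Jun 1, 1997 + 9 weeks = Aug 3, 1997.
Drywall is hung: Aug 3, 1997 + 30 days = Sep 2, 1997.
The certificate of occupancy is issued: Sep 2, 1997 + 7 weeks = Oct 21, 1997.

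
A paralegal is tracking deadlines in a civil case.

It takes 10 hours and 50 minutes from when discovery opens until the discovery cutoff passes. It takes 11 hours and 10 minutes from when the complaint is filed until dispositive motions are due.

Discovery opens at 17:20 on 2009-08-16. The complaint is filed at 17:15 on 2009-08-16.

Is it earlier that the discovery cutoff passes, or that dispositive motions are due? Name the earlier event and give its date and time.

The discovery cutoff passes — 04:10 on 2009-08-17

Discovery opens: 17:20 Aug 16, 2009.
The discovery cutoff passes: 17:20 Aug 16, 2009 + 10h50m = 04:10 Aug 17, 2009.
The complaint is filed: 17:15 Aug 16, 2009.
Dispositive motions are due: 17:15 Aug 16, 2009 + 11h10m = 04:25 Aug 17, 2009.
Comparing: the discovery cutoff passes at 04:10 Aug 17, 2009 vs dispositive motions are due at 04:25 Aug 17, 2009. Earlier: the discovery cutoff passes.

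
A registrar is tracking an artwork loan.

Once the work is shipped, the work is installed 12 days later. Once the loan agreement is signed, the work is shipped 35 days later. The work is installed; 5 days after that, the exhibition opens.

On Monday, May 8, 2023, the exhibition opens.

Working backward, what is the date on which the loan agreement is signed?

Friday, March 17, 2023

The exhibition opens: May 8, 2023.
The work is installed: May 8, 2023 − 5 days = May 3, 2023.
The work is shipped: May 3, 2023 − 12 days = Apr 21, 2023.
The loan agreement is signed: Apr 21, 2023 − 35 days = Mar 17, 2023.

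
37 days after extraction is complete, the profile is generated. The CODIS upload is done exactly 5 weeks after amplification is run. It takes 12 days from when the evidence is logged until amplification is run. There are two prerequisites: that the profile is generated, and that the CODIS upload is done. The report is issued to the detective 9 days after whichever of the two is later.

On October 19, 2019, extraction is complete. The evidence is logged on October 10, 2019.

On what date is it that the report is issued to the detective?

Extraction is complete: Oct 19, 2019.
The profile is generated: Oct 19, 2019 + 37 days = Nov 25, 2019.
The evidence is logged: Oct 10, 2019.
Amplification is run: Oct 10, 2019 + 12 days = Oct 22, 2019.
The CODIS upload is done: Oct 22, 2019 + 5 weeks = Nov 26, 2019.
Both prerequisites met — the profile is generated (Nov 25, 2019), the CODIS upload is done (Nov 26, 2019); the later is Nov 26, 2019.
The report is issued to the detective: Nov 26, 2019 + 9 days = Dec 5, 2019.

December 5, 2019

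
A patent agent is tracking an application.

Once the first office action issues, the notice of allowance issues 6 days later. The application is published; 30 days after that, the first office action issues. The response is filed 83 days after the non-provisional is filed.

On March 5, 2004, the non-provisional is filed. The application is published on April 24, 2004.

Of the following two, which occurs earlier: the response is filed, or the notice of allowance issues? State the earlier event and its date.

The response is filed — May 27, 2004

The non-provisional is filed: Mar 5, 2004.
The response is filed: Mar 5, 2004 + 83 days = May 27, 2004.
The application is published: Apr 24, 2004.
The first office action issues: Apr 24, 2004 + 30 days = May 24, 2004.
The notice of allowance issues: May 24, 2004 + 6 days = May 30, 2004.
Comparing: the response is filed on May 27, 2004 vs the notice of allowance issues on May 30, 2004. Earlier: the response is filed.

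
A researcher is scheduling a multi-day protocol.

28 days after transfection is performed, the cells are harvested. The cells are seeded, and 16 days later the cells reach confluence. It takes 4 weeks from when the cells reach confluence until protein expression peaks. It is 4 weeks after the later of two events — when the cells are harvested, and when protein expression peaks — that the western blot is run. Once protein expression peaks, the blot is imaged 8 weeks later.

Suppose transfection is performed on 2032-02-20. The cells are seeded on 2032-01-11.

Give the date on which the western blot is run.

2032-04-16

Transfection is performed: Feb 20, 2032.
The cells are harvested: Feb 20, 2032 + 28 days = Mar 19, 2032.
The cells are seeded: Jan 11, 2032.
The cells reach confluence: Jan 11, 2032 + 16 days = Jan 27, 2032.
Protein expression peaks: Jan 27, 2032 + 4 weeks = Feb 24, 2032.
Both prerequisites met — the cells are harvested (Mar 19, 2032), protein expression peaks (Feb 24, 2032); the later is Mar 19, 2032.
The western blot is run: Mar 19, 2032 + 4 weeks = Apr 16, 2032.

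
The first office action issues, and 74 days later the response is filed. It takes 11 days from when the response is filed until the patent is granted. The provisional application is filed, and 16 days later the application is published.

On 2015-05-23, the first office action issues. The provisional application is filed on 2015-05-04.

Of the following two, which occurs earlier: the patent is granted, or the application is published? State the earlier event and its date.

The application is published — 2015-05-20

The first office action issues: May 23, 2015.
The response is filed: May 23, 2015 + 74 days = Aug 5, 2015.
The patent is granted: Aug 5, 2015 + 11 days = Aug 16, 2015.
The provisional application is filed: May 4, 2015.
The application is published: May 4, 2015 + 16 days = May 20, 2015.
Comparing: the patent is granted on Aug 16, 2015 vs the application is published on May 20, 2015. Earlier: the application is published.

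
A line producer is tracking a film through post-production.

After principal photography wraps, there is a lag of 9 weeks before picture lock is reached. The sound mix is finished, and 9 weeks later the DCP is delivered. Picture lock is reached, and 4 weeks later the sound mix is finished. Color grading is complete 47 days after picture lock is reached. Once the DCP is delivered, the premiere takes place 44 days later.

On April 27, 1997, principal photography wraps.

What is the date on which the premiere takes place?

Principal photography wraps: Apr 27, 1997.
Picture lock is reached: Apr 27, 1997 + 9 weeks = Jun 29, 1997.
The sound mix is finished: Jun 29, 1997 + 4 weeks = Jul 27, 1997.
The DCP is delivered: Jul 27, 1997 + 9 weeks = Sep 28, 1997.
The premiere takes place: Sep 28, 1997 + 44 days = Nov 11, 1997.

November 11, 1997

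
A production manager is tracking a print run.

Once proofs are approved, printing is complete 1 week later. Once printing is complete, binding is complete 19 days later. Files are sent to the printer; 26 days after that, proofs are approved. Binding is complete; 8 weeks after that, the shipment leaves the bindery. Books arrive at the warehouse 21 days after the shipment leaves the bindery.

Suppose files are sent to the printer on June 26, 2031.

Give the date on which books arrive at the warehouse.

Files are sent to the printer: Jun 26, 2031.
Proofs are approved: Jun 26, 2031 + 26 days = Jul 22, 2031.
Printing is complete: Jul 22, 2031 + 1 week = Jul 29, 2031.
Binding is complete: Jul 29, 2031 + 19 days = Aug 17, 2031.
The shipment leaves the bindery: Aug 17, 2031 + 8 weeks = Oct 12, 2031.
Books arrive at the warehouse: Oct 12, 2031 + 21 days = Nov 2, 2031.

November 2, 2031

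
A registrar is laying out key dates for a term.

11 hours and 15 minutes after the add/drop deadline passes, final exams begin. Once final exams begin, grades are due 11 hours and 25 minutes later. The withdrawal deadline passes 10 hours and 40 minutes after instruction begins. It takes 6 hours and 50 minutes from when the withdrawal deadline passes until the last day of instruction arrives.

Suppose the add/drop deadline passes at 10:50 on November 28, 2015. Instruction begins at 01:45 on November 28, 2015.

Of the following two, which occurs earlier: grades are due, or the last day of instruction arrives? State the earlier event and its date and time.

The last day of instruction arrives — 19:15 on November 28, 2015

The add/drop deadline passes: 10:50 Nov 28, 2015.
Final exams begin: 10:50 Nov 28, 2015 + 11h15m = 22:05 Nov 28, 2015.
Grades are due: 22:05 Nov 28, 2015 + 11h25m = 09:30 Nov 29, 2015.
Instruction begins: 01:45 Nov 28, 2015.
The withdrawal deadline passes: 01:45 Nov 28, 2015 + 10h40m = 12:25 Nov 28, 2015.
The last day of instruction arrives: 12:25 Nov 28, 2015 + 6h50m = 19:15 Nov 28, 2015.
Comparing: grades are due at 09:30 Nov 29, 2015 vs the last day of instruction arrives at 19:15 Nov 28, 2015. Earlier: the last day of instruction arrives.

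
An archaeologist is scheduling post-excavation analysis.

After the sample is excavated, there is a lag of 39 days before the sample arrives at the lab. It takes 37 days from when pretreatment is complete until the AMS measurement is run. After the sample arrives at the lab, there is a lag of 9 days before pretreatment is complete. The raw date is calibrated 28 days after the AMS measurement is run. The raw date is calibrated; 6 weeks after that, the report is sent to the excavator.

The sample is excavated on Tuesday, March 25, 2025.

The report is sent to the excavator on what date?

The sample is excavated: Mar 25, 2025.
The sample arrives at the lab: Mar 25, 2025 + 39 days = May 3, 2025.
Pretreatment is complete: May 3, 2025 + 9 days = May 12, 2025.
The AMS measurement is run: May 12, 2025 + 37 days = Jun 18, 2025.
The raw date is calibrated: Jun 18, 2025 + 28 days = Jul 16, 2025.
The report is sent to the excavator: Jul 16, 2025 + 6 weeks = Aug 27, 2025.

Wednesday, August 27, 2025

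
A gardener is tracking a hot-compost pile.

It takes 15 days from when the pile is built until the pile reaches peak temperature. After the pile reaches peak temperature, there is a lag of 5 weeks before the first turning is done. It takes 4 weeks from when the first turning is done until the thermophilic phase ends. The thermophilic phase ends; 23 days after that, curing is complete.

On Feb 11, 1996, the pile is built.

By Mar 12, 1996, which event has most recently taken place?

The pile is built: Feb 11, 1996.
The pile reaches peak temperature: Feb 11, 1996 + 15 days = Feb 26, 1996.
The first turning is done: Feb 26, 1996 + 5 weeks = Apr 1, 1996.
The thermophilic phase ends: Apr 1, 1996 + 4 weeks = Apr 29, 1996.
Curing is complete: Apr 29, 1996 + 23 days = May 22, 1996.
Mar 12, 1996 falls between when the pile reaches peak temperature (Feb 26, 1996) and when the first turning is done (Apr 1, 1996).

The pile reaches peak temperature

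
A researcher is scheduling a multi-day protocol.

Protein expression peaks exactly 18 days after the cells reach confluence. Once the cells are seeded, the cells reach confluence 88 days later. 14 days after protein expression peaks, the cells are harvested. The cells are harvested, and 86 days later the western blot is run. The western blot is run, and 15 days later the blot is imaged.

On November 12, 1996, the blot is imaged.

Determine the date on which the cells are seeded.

April 5, 1996

The blot is imaged: Nov 12, 1996.
The western blot is run: Nov 12, 1996 − 15 days = Oct 28, 1996.
The cells are harvested: Oct 28, 1996 − 86 days = Aug 3, 1996.
Protein expression peaks: Aug 3, 1996 − 14 days = Jul 20, 1996.
The cells reach confluence: Jul 20, 1996 − 18 days = Jul 2, 1996.
The cells are seeded: Jul 2, 1996 − 88 days = Apr 5, 1996.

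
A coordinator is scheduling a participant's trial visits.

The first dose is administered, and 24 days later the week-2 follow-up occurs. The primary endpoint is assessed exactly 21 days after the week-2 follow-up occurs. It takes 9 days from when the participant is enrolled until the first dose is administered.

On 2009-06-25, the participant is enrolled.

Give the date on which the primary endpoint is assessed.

2009-08-18

The participant is enrolled: Jun 25, 2009.
The first dose is administered: Jun 25, 2009 + 9 days = Jul 4, 2009.
The week-2 follow-up occurs: Jul 4, 2009 + 24 days = Jul 28, 2009.
The primary endpoint is assessed: Jul 28, 2009 + 21 days = Aug 18, 2009.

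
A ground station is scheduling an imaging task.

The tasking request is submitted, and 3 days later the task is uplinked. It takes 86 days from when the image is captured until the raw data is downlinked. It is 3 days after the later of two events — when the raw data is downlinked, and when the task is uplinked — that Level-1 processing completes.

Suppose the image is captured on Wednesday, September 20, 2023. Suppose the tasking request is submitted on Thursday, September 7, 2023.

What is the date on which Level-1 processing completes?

The image is captured: Sep 20, 2023.
The raw data is downlinked: Sep 20, 2023 + 86 days = Dec 15, 2023.
The tasking request is submitted: Sep 7, 2023.
The task is uplinked: Sep 7, 2023 + 3 days = Sep 10, 2023.
Both prerequisites met — the raw data is downlinked (Dec 15, 2023), the task is uplinked (Sep 10, 2023); the later is Dec 15, 2023.
Level-1 processing completes: Dec 15, 2023 + 3 days = Dec 18, 2023.

Monday, December 18, 2023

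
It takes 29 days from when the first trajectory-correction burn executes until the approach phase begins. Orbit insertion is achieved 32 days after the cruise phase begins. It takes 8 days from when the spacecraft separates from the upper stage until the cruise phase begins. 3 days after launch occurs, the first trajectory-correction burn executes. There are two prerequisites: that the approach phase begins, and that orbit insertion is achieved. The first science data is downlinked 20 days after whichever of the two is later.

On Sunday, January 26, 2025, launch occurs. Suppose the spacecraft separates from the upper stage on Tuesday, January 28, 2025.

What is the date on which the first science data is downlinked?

Saturday, March 29, 2025

Launch occurs: Jan 26, 2025.
The first trajectory-correction burn executes: Jan 26, 2025 + 3 days = Jan 29, 2025.
The approach phase begins: Jan 29, 2025 + 29 days = Feb 27, 2025.
The spacecraft separates from the upper stage: Jan 28, 2025.
The cruise phase begins: Jan 28, 2025 + 8 days = Feb 5, 2025.
Orbit insertion is achieved: Feb 5, 2025 + 32 days = Mar 9, 2025.
Both prerequisites met — the approach phase begins (Feb 27, 2025), orbit insertion is achieved (Mar 9, 2025); the later is Mar 9, 2025.
The first science data is downlinked: Mar 9, 2025 + 20 days = Mar 29, 2025.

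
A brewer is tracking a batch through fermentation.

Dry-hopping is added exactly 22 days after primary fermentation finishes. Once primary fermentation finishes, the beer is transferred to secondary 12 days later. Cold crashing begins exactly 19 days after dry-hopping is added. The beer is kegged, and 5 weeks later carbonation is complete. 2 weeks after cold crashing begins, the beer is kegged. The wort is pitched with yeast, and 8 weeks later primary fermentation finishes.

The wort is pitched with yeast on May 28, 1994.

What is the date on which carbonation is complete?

The wort is pitched with yeast: May 28, 1994.
Primary fermentation finishes: May 28, 1994 + 8 weeks = Jul 23, 1994.
Dry-hopping is added: Jul 23, 1994 + 22 days = Aug 14, 1994.
Cold crashing begins: Aug 14, 1994 + 19 days = Sep 2, 1994.
The beer is kegged: Sep 2, 1994 + 2 weeks = Sep 16, 1994.
Carbonation is complete: Sep 16, 1994 + 5 weeks = Oct 21, 1994.

Oct 21, 1994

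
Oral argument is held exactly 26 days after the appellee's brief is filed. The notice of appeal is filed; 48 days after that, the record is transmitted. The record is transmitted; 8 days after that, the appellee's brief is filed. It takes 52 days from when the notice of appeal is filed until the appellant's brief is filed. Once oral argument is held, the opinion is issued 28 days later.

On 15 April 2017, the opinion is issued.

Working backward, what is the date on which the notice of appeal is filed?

The opinion is issued: Apr 15, 2017.
Oral argument is held: Apr 15, 2017 − 28 days = Mar 18, 2017.
The appellee's brief is filed: Mar 18, 2017 − 26 days = Feb 20, 2017.
The record is transmitted: Feb 20, 2017 − 8 days = Feb 12, 2017.
The notice of appeal is filed: Feb 12, 2017 − 48 days = Dec 26, 2016.

26 December 2016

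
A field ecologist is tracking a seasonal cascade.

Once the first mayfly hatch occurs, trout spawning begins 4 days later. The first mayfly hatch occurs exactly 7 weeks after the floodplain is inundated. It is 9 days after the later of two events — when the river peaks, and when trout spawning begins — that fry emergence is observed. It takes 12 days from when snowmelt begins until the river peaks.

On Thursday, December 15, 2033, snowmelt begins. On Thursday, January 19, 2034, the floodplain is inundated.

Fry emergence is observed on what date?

Wednesday, March 22, 2034

Snowmelt begins: Dec 15, 2033.
The river peaks: Dec 15, 2033 + 12 days = Dec 27, 2033.
The floodplain is inundated: Jan 19, 2034.
The first mayfly hatch occurs: Jan 19, 2034 + 7 weeks = Mar 9, 2034.
Trout spawning begins: Mar 9, 2034 + 4 days = Mar 13, 2034.
Both prerequisites met — the river peaks (Dec 27, 2033), trout spawning begins (Mar 13, 2034); the later is Mar 13, 2034.
Fry emergence is observed: Mar 13, 2034 + 9 days = Mar 22, 2034.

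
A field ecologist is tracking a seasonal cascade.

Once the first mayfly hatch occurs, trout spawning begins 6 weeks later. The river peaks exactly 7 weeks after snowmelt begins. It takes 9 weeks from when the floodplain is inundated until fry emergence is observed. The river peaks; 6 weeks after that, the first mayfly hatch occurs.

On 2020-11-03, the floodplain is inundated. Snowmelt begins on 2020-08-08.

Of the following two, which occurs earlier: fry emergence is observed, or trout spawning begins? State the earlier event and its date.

Trout spawning begins — 2020-12-19

The floodplain is inundated: Nov 3, 2020.
Fry emergence is observed: Nov 3, 2020 + 9 weeks = Jan 5, 2021.
Snowmelt begins: Aug 8, 2020.
The river peaks: Aug 8, 2020 + 7 weeks = Sep 26, 2020.
The first mayfly hatch occurs: Sep 26, 2020 + 6 weeks = Nov 7, 2020.
Trout spawning begins: Nov 7, 2020 + 6 weeks = Dec 19, 2020.
Comparing: fry emergence is observed on Jan 5, 2021 vs trout spawning begins on Dec 19, 2020. Earlier: trout spawning begins.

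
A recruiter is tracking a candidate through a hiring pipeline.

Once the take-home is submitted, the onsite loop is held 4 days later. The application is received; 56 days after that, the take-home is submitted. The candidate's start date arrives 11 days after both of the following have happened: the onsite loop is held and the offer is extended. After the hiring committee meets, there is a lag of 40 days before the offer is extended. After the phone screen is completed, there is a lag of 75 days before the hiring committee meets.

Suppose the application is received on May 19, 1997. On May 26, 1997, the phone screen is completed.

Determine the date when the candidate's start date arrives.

September 29, 1997

The application is received: May 19, 1997.
The take-home is submitted: May 19, 1997 + 56 days = Jul 14, 1997.
The onsite loop is held: Jul 14, 1997 + 4 days = Jul 18, 1997.
The phone screen is completed: May 26, 1997.
The hiring committee meets: May 26, 1997 + 75 days = Aug 9, 1997.
The offer is extended: Aug 9, 1997 + 40 days = Sep 18, 1997.
Both prerequisites met — the onsite loop is held (Jul 18, 1997), the offer is extended (Sep 18, 1997); the later is Sep 18, 1997.
The candidate's start date arrives: Sep 18, 1997 + 11 days = Sep 29, 1997.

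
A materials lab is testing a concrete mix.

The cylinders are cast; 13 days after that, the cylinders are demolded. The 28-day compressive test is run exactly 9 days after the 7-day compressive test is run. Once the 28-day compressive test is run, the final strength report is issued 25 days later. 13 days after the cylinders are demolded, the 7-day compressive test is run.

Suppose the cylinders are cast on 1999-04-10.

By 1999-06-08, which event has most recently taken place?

The 28-day compressive test is run

The cylinders are cast: Apr 10, 1999.
The cylinders are demolded: Apr 10, 1999 + 13 days = Apr 23, 1999.
The 7-day compressive test is run: Apr 23, 1999 + 13 days = May 6, 1999.
The 28-day compressive test is run: May 6, 1999 + 9 days = May 15, 1999.
The final strength report is issued: May 15, 1999 + 25 days = Jun 9, 1999.
Jun 8, 1999 falls between when the 28-day compressive test is run (May 15, 1999) and when the final strength report is issued (Jun 9, 1999).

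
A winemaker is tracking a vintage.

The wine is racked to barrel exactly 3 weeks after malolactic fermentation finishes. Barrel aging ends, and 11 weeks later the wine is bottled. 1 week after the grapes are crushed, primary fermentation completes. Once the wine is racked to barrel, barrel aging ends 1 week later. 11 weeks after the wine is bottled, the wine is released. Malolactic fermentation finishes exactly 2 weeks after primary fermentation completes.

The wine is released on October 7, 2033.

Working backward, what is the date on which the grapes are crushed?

The wine is released: Oct 7, 2033.
The wine is bottled: Oct 7, 2033 − 11 weeks = Jul 22, 2033.
Barrel aging ends: Jul 22, 2033 − 11 weeks = May 6, 2033.
The wine is racked to barrel: May 6, 2033 − 1 week = Apr 29, 2033.
Malolactic fermentation finishes: Apr 29, 2033 − 3 weeks = Apr 8, 2033.
Primary fermentation completes: Apr 8, 2033 − 2 weeks = Mar 25, 2033.
The grapes are crushed: Mar 25, 2033 − 1 week = Mar 18, 2033.

March 18, 2033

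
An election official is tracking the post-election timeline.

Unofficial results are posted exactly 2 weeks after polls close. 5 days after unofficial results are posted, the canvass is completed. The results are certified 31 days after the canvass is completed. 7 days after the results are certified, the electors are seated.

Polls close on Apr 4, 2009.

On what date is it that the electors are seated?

May 31, 2009

Polls close: Apr 4, 2009.
Unofficial results are posted: Apr 4, 2009 + 2 weeks = Apr 18, 2009.
The canvass is completed: Apr 18, 2009 + 5 days = Apr 23, 2009.
The results are certified: Apr 23, 2009 + 31 days = May 24, 2009.
The electors are seated: May 24, 2009 + 7 days = May 31, 2009.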